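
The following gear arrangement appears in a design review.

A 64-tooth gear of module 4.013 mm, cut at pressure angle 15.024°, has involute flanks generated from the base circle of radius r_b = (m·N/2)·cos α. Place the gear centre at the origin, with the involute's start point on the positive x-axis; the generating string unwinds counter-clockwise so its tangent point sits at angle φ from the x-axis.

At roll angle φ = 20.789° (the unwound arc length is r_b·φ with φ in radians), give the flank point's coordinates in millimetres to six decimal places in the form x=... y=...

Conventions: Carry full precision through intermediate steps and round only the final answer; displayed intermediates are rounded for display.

x=131.923714 y=1.948936

recognized (one wheel, involute flank): single-mesh tooth geometry, m = 4.013, N = 64
pitch radius r_p = m·N/2 = 4.013·64/2 = 128.416000
base radius r_b = r_p·cos α = 128.416000·cos 15.024° = 124.026398
roll angle φ = 20.789° = 0.36283650 rad
x = r_b·(cos φ + φ·sin φ) = 131.923714
y = r_b·(sin φ − φ·cos φ) = 1.948936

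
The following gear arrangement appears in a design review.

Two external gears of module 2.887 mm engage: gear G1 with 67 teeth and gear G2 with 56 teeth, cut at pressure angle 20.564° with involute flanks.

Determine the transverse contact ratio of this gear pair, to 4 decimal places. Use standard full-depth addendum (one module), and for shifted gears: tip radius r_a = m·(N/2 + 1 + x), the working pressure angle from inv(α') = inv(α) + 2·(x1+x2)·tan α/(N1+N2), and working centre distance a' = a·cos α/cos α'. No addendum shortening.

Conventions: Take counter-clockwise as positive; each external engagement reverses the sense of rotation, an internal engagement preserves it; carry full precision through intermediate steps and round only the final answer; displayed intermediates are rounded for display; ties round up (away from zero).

1.7561

topology: single-mesh involute geometry — m = 2.887, 67T/56T pair
base radii: r_b1 = 90.551893, r_b2 = 75.685164
tip radii: r_a1 = 99.601500, r_a2 = 83.723000
no profile shift: α' = α, a' = a
action lengths: √(r_a1²−r_b1²) = 41.482690, √(r_a2²−r_b2²) = 35.795205
base pitch p_b = π·m·cos α = 8.491856
CR = (41.482690 + 35.795205 − 177.550500·sin 20.56400°)/8.491856 = 1.756115
contact ratio ≈ 1.7561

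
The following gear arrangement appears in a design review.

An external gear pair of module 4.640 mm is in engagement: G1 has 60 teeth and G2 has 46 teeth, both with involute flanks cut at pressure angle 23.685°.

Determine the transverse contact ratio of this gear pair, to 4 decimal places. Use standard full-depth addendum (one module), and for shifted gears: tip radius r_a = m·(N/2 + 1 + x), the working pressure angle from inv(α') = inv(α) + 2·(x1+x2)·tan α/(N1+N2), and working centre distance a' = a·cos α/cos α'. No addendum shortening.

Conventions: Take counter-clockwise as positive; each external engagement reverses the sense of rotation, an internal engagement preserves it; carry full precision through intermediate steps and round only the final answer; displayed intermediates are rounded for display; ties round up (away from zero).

1.5903

topology: single-mesh involute geometry — m = 4.640, 60T/46T pair
base radii: r_b1 = 127.474877, r_b2 = 97.730739
tip radii: r_a1 = 143.840000, r_a2 = 111.360000
no profile shift: α' = α, a' = a
action lengths: √(r_a1²−r_b1²) = 66.634086, √(r_a2²−r_b2²) = 53.383071
base pitch p_b = π·m·cos α = 13.349138
CR = (66.634086 + 53.383071 − 245.920000·sin 23.68500°)/13.349138 = 1.590299
contact ratio ≈ 1.5903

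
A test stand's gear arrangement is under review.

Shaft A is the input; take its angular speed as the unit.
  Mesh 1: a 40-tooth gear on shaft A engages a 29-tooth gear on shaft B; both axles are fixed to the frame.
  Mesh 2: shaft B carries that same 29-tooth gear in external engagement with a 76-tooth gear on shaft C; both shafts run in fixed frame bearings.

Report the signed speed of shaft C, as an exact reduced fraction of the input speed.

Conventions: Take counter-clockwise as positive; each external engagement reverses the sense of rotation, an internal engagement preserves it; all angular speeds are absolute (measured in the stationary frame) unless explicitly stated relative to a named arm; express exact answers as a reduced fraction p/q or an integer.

10/19

2-mesh fixed-axis compound train (all bearings frame-fixed)
mesh 1 [40T→29T]: |ω|/ω_in = 1×40/29 = 40/29, sense flips to −
mesh 2 [29T→76T]: |ω|/ω_in = (40/29)×29/76 = 10/19, sense flips to +
signed output speed (× input speed) = 10/19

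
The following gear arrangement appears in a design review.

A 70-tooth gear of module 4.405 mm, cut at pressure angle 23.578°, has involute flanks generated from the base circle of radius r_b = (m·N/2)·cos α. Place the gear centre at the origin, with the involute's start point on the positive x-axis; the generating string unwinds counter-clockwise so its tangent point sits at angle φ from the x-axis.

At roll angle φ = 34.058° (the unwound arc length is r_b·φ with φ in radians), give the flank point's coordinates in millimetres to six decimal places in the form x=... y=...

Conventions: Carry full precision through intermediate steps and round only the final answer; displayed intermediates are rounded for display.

x=164.105785 y=9.547701

single-mesh involute tooth geometry (70T wheel at module 4.405)
pitch radius r_p = m·N/2 = 4.405·70/2 = 154.175000
base radius r_b = r_p·cos α = 154.175000·cos 23.578° = 141.303914
roll angle φ = 34.058° = 0.59442424 rad
x = r_b·(cos φ + φ·sin φ) = 164.105785
y = r_b·(sin φ − φ·cos φ) = 9.547701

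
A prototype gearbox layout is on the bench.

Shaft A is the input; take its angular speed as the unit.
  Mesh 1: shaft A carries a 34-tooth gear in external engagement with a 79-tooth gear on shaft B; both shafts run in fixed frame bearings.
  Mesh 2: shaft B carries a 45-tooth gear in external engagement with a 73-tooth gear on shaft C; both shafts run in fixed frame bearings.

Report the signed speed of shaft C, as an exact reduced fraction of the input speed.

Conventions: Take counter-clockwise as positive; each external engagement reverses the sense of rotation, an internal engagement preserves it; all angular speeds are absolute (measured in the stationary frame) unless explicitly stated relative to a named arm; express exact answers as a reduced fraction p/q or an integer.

1530/5767

2-mesh fixed-axis compound train (all bearings frame-fixed)
mesh 1 [34T→79T]: |ω|/ω_in = 1×34/79 = 34/79, sense flips to −
mesh 2 [45T→73T]: |ω|/ω_in = (34/79)×45/73 = 1530/5767, sense flips to +
signed output speed (× input speed) = 1530/5767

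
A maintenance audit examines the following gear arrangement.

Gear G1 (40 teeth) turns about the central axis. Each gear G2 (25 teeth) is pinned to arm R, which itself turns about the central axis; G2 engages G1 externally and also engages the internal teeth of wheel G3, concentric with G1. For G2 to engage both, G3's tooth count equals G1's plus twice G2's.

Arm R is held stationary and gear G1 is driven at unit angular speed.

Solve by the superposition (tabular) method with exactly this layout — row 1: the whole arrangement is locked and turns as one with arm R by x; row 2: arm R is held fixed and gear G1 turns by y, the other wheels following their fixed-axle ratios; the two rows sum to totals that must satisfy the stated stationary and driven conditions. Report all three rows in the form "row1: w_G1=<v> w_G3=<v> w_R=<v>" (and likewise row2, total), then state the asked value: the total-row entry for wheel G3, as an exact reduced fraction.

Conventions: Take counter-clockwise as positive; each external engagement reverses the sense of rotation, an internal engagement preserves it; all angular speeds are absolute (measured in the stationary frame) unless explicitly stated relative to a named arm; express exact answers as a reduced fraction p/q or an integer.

class = planetary set [G3 = 40+2·25 = 90; Willis about the carrier]
superposition row 1 [locked train]: every member turns x
row 2 — arm fixed, fixed-axis ratios: sun y, ring −(40/90)·y, arm 0
boundary: total ω_arm = x = 0 and total ω_sun = x + y = 1  ⇒  y = 1, x = 0
row 2 ring = −(40/90)·1 = -4/9
totals (row 1 + row 2): sun 0 + 1 = 1, ring 0 + (-4/9) = -4/9, arm 0 + 0 = 0
asked cell (total, ring) = -4/9

row1: w_G1=0 w_G3=0 w_R=0
row2: w_G1=1 w_G3=-4/9 w_R=0
total: w_G1=1 w_G3=-4/9 w_R=0
asked value: -4/9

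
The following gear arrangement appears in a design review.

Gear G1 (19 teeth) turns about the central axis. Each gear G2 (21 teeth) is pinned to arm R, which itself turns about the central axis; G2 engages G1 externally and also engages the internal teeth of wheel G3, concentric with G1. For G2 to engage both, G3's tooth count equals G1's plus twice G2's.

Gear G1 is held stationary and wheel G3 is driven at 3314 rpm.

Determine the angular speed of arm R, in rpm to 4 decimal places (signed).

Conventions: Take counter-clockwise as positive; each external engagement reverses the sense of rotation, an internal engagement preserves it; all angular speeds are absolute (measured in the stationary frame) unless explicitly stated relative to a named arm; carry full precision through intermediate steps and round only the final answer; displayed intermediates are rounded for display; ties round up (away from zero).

+2526.9250 rpm

class = planetary set [G3 = 19+2·21 = 61; Willis about the carrier]
normalise by the input: solve with ω_ring = 1, then scale by 3314 rpm
ring teeth: 19 + 2·21 = 61
19(ω_sun−ω_arm) = −61(ω_ring−ω_arm),  ω_sun = 0, ω_ring = 1
19(0−ω_arm) = −61(1−ω_arm)  ⇒  80·ω_arm = 61  ⇒  ω_arm = 61/80
scale: ω_arm = 61/80 × 3314 rpm = +2526.9250 rpm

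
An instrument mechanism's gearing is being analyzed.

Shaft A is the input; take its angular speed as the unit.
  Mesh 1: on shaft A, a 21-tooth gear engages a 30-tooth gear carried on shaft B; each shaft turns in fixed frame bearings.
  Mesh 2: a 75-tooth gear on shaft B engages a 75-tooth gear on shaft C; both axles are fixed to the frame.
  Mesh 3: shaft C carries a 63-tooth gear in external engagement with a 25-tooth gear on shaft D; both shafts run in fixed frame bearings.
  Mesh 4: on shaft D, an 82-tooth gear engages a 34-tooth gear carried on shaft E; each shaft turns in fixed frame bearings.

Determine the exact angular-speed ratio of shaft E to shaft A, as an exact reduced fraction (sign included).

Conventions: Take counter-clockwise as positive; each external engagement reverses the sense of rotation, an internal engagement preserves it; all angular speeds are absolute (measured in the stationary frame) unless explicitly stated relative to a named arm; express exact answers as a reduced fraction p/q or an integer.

class = fixed-axis compound train [4 meshes; 4 ratios multiply, 4 sense flips]
mesh 1 [21T→30T]: running ratio 7/10, sense −
mesh 2 [75T→75T]: running ratio 7/10, sense +
mesh 3 [63T→25T]: running ratio 441/250, sense −
mesh 4 [82T→34T]: running ratio 18081/4250, sense +
ω_out/ω_in = 18081/4250

18081/4250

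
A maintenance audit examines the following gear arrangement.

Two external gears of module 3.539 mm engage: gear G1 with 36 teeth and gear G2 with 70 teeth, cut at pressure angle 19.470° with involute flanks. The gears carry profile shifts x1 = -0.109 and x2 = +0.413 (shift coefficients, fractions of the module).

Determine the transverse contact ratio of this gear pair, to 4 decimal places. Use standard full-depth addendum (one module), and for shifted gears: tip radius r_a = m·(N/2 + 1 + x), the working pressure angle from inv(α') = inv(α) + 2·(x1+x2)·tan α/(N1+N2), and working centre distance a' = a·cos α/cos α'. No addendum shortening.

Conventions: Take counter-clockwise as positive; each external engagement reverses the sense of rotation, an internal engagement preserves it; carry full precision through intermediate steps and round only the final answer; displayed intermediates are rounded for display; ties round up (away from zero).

1.7402

single-mesh involute tooth geometry (36T engaging 70T at module 3.539)
base radii: r_b1 = 60.059274, r_b2 = 116.781922
tip radii: r_a1 = 66.855249, r_a2 = 128.865607
inv(α') = inv(19.470°) + 2·(-0.109+0.413)·tan α/(36+70) = 0.01574161  ⇒  α' = 20.35520°
a' = a·cos α / cos α' = 187.5670·cos 19.470°/cos 20.35520° = 188.619691
action lengths: √(r_a1²−r_b1²) = 29.368485, √(r_a2²−r_b2²) = 54.482359
base pitch p_b = π·m·cos α = 10.482321
CR = (29.368485 + 54.482359 − 188.619691·sin 20.35520°)/10.482321 = 1.740221
contact ratio ≈ 1.7402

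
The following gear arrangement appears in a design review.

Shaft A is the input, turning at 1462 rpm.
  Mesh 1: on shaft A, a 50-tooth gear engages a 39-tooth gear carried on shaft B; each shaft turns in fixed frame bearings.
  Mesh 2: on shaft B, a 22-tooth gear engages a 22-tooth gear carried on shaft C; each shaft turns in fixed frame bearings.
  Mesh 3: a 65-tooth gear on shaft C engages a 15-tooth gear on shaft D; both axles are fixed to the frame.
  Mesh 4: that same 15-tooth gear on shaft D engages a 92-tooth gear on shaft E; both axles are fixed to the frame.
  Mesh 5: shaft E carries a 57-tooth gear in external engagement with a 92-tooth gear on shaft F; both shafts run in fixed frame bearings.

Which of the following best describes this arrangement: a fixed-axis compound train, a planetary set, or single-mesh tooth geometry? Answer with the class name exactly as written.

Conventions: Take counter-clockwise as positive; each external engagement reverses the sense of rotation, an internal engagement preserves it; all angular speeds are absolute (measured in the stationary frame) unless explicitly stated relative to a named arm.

fixed-axis compound train

5-mesh fixed-axis compound train (all bearings frame-fixed)
classification: fixed-axis compound train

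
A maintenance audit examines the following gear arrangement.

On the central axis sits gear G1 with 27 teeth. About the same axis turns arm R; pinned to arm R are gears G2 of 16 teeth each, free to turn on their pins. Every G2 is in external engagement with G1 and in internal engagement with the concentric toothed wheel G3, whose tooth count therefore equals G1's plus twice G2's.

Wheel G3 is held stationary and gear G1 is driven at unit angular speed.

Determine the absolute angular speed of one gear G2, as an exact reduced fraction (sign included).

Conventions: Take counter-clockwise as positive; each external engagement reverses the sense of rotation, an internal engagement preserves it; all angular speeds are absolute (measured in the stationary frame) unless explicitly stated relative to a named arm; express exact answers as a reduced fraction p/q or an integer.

-27/32

recognized (axles ride arm R): planetary set, 27/16/59 teeth
ring teeth: 27 + 2·16 = 59
27(ω_sun−ω_arm) = −59(ω_ring−ω_arm),  ω_ring = 0, ω_sun = 1
27(1−ω_arm) = −59(0−ω_arm)  ⇒  86·ω_arm = 27  ⇒  ω_arm = 27/86
sun–planet mesh: 27·(1−27/86) = −16·(ω_p−ω_arm)  ⇒  ω_p−ω_arm = -1593/1376
ω_p = 27/86 − 1593/1376 = -27/32
exact speed ratio = -27/32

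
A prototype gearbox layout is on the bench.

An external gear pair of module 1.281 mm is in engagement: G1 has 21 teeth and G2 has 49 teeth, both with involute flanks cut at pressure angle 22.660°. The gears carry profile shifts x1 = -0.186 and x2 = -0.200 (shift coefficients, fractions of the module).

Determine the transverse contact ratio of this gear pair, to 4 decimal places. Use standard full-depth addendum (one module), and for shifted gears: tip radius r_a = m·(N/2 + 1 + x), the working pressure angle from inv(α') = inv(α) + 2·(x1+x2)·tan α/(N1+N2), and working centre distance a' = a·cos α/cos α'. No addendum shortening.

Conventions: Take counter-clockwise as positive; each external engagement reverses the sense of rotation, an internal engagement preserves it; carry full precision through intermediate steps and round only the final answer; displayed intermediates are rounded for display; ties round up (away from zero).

1.6508

recognized (one external pair, fixed centres): single-mesh tooth geometry, m = 1.281, N1 = 21, N2 = 49
base radii: r_b1 = 12.412219, r_b2 = 28.961845
tip radii: r_a1 = 14.493234, r_a2 = 32.409300
inv(α') = inv(22.660°) + 2·(-0.186-0.200)·tan α/(21+49) = 0.01739309  ⇒  α' = 21.01872°
a' = a·cos α / cos α' = 44.8350·cos 22.660°/cos 21.01872° = 44.323184
action lengths: √(r_a1²−r_b1²) = 7.482690, √(r_a2²−r_b2²) = 14.545592
base pitch p_b = π·m·cos α = 3.713727
CR = (7.482690 + 14.545592 − 44.323184·sin 21.01872°)/3.713727 = 1.650835
contact ratio ≈ 1.6508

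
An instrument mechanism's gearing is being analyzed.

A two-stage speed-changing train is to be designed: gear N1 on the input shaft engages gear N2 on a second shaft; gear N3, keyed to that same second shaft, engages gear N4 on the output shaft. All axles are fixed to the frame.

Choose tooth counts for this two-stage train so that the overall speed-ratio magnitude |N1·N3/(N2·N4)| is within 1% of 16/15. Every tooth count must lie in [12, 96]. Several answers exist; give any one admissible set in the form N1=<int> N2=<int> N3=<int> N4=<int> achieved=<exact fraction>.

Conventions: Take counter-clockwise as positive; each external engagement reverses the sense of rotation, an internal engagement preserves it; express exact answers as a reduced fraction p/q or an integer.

N1=12 N2=15 N3=16 N4=12 achieved=16/15

class = fixed-axis compound train [2-stage, 16/15 wanted]
target = 16/15 in lowest terms: an exact hit needs N1·N3 = k·16 and N2·N4 = k·15 for one integer k, every count in [12, 96]; additionally prefer no 1:1 stage (N1 ≠ N2, N3 ≠ N4)
k = 1…11: no 1:1-free in-range split of k·16 and k·15 into factor pairs; take k = 12
k = 12: N1·N3 = 192 = 12·16, N2·N4 = 180 = 15·12
achieved = 12·16/(15·12) = 16/15; |achieved − target| = 0 ≤ 4/375 ✓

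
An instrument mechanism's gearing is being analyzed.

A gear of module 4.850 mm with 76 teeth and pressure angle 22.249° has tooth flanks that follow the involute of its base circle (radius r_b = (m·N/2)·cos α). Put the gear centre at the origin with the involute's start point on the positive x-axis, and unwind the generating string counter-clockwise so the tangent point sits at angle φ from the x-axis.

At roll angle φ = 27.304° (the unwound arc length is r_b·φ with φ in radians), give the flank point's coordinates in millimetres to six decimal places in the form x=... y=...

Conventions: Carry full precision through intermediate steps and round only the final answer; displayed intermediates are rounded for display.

topology: single-mesh involute geometry — m = 4.850, N = 76
pitch radius r_p = m·N/2 = 4.850·76/2 = 184.300000
base radius r_b = r_p·cos α = 184.300000·cos 22.249° = 170.578333
roll angle φ = 27.304° = 0.47654470 rad
x = r_b·(cos φ + φ·sin φ) = 188.861223
y = r_b·(sin φ − φ·cos φ) = 6.014766

x=188.861223 y=6.014766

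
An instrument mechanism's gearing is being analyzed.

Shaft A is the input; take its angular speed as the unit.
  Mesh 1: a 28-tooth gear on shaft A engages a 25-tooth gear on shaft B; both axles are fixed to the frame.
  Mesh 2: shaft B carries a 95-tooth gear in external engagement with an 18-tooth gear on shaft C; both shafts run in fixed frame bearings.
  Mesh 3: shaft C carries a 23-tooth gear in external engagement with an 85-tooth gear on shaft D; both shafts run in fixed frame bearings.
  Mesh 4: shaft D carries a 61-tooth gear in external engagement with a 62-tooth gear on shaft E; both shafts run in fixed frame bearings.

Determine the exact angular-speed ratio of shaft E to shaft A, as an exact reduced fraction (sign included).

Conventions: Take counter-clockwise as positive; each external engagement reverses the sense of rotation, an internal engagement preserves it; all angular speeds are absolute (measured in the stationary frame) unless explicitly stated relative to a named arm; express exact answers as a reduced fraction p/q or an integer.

class = fixed-axis compound train [4 meshes; 4 ratios multiply, 4 sense flips]
mesh 1 [28T→25T]: running ratio 28/25, sense −
mesh 2 [95T→18T]: running ratio 266/45, sense +
mesh 3 [23T→85T]: running ratio 6118/3825, sense −
mesh 4 [61T→62T]: running ratio 186599/118575, sense +
ω_out/ω_in = 186599/118575

186599/118575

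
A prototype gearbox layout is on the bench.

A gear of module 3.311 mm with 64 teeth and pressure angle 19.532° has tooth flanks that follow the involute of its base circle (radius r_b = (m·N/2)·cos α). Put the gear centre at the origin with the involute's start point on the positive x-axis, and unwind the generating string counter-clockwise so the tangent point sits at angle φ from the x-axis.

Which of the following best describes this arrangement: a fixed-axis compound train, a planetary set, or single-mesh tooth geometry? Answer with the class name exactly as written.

topology: single-mesh involute geometry — m = 3.311, N = 64
classification: single-mesh tooth geometry

single-mesh tooth geometry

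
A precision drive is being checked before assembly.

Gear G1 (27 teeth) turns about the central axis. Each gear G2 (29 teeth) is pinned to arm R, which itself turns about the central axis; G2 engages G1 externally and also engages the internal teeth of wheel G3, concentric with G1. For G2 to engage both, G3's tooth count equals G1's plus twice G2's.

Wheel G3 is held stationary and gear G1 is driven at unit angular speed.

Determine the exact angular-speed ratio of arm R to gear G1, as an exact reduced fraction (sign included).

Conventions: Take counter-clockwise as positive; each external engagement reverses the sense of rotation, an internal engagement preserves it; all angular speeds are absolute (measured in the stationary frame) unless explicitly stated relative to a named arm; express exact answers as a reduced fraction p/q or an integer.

27/112

recognized (axles ride arm R): planetary set, 27/29/85 teeth
ring teeth: 27 + 2·29 = 85
27(ω_sun−ω_arm) = −85(ω_ring−ω_arm),  ω_ring = 0, ω_sun = 1
27(1−ω_arm) = −85(0−ω_arm)  ⇒  112·ω_arm = 27  ⇒  ω_arm = 27/112
ω_out/ω_in = 27/112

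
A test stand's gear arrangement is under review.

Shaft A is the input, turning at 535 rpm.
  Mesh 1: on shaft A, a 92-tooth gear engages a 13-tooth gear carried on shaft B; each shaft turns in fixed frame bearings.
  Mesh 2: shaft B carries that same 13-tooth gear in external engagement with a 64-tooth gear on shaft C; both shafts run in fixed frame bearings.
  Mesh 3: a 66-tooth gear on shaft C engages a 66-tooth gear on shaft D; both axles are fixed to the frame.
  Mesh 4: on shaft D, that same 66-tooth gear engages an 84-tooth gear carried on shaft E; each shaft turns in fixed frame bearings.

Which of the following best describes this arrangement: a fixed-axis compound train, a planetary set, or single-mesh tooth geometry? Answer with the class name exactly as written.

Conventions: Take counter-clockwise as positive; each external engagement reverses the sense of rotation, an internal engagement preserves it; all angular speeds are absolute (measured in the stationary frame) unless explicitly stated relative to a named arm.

fixed-axis compound train

class = fixed-axis compound train [4 meshes; 4 ratios multiply, 4 sense flips]
classification: fixed-axis compound train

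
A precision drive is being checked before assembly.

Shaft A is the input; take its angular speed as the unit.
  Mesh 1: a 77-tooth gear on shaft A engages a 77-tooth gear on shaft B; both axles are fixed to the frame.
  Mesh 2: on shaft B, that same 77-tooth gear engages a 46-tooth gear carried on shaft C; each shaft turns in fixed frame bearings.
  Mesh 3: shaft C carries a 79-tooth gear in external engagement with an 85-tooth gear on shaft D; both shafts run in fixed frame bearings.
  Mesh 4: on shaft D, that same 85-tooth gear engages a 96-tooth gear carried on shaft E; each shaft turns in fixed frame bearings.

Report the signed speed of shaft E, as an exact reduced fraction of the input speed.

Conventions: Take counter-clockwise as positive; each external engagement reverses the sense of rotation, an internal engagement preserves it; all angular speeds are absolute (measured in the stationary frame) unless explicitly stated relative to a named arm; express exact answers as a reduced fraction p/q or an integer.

6083/4416

4-mesh fixed-axis compound train (all bearings frame-fixed)
mesh 1 [77T→77T]: |ω|/ω_in = 1×77/77 = 1, sense flips to −
mesh 2 [77T→46T]: |ω|/ω_in = 1×77/46 = 77/46, sense flips to +
mesh 3 [79T→85T]: |ω|/ω_in = (77/46)×79/85 = 6083/3910, sense flips to −
mesh 4 [85T→96T]: |ω|/ω_in = (6083/3910)×85/96 = 6083/4416, sense flips to +
signed output speed (× input speed) = 6083/4416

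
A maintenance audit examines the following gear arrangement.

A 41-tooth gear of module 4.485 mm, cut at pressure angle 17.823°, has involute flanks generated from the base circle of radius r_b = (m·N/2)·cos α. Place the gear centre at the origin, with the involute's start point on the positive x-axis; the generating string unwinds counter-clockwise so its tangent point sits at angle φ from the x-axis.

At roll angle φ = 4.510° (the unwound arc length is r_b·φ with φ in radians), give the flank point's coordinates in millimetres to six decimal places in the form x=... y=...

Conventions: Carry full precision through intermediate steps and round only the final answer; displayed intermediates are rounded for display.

topology: single-mesh involute geometry — m = 4.485, N = 41
pitch radius r_p = m·N/2 = 4.485·41/2 = 91.942500
base radius r_b = r_p·cos α = 91.942500·cos 17.823° = 87.529867
roll angle φ = 4.510° = 0.07871435 rad
x = r_b·(cos φ + φ·sin φ) = 87.800612
y = r_b·(sin φ − φ·cos φ) = 0.014221

x=87.800612 y=0.014221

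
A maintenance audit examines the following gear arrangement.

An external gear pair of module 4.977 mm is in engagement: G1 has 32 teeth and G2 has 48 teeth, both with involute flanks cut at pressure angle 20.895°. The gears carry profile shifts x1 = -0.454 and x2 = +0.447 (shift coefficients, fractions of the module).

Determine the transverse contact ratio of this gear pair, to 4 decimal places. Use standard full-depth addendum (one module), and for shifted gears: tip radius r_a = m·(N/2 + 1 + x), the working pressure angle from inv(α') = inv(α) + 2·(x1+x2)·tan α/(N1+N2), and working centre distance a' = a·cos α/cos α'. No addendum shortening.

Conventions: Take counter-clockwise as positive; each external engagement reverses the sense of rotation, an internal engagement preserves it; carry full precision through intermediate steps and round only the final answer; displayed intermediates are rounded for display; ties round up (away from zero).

1.6634

topology: single-mesh involute geometry — m = 4.977, 32T/48T pair
base radii: r_b1 = 74.395049, r_b2 = 111.592574
tip radii: r_a1 = 82.349442, r_a2 = 126.649719
inv(α') = inv(20.895°) + 2·(-0.454+0.447)·tan α/(32+48) = 0.01700952  ⇒  α' = 20.86870°
a' = a·cos α / cos α' = 199.0800·cos 20.895°/cos 20.86870° = 199.045140
action lengths: √(r_a1²−r_b1²) = 35.310157, √(r_a2²−r_b2²) = 59.893645
base pitch p_b = π·m·cos α = 14.607434
CR = (35.310157 + 59.893645 − 199.045140·sin 20.86870°)/14.607434 = 1.663429
contact ratio ≈ 1.6634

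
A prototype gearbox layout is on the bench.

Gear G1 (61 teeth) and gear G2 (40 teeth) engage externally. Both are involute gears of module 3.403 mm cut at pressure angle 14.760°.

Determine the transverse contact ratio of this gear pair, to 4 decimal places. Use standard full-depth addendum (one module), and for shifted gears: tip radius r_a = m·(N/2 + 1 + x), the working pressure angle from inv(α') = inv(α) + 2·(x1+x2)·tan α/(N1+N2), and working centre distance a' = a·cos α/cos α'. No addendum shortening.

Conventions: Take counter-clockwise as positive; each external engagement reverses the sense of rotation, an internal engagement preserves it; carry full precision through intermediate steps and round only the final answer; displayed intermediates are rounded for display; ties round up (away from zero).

topology: single-mesh involute geometry — m = 3.403, 61T/40T pair
base radii: r_b1 = 100.366535, r_b2 = 65.814121
tip radii: r_a1 = 107.194500, r_a2 = 71.463000
no profile shift: α' = α, a' = a
action lengths: √(r_a1²−r_b1²) = 37.645976, √(r_a2²−r_b2²) = 27.847115
base pitch p_b = π·m·cos α = 10.338058
CR = (37.645976 + 27.847115 − 171.851500·sin 14.76000°)/10.338058 = 2.100042
contact ratio ≈ 2.1000

2.1000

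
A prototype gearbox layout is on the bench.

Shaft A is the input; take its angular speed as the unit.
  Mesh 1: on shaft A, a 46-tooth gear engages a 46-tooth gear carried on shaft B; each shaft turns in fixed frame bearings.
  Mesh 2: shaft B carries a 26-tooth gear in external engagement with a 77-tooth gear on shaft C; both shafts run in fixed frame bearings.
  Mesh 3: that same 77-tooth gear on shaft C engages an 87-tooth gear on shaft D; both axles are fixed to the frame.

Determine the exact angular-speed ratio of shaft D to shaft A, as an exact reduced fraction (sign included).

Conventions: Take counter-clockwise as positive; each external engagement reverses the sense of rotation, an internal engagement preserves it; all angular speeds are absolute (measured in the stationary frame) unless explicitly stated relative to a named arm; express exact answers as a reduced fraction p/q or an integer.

class = fixed-axis compound train [3 meshes; 3 ratios multiply, 3 sense flips]
mesh 1 [46T→46T]: running ratio 1, sense −
mesh 2 [26T→77T]: running ratio 26/77, sense +
mesh 3 [77T→87T]: running ratio 26/87, sense −
ω_out/ω_in = -26/87

-26/87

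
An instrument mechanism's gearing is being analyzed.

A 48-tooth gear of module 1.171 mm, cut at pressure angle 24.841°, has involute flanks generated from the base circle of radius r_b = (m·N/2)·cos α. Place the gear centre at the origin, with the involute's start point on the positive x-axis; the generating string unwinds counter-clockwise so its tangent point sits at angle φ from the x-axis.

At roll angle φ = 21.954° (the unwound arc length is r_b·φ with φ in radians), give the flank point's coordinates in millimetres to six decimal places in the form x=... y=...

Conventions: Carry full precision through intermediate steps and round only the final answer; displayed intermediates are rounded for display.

single-mesh involute tooth geometry (48T wheel at module 1.171)
pitch radius r_p = m·N/2 = 1.171·48/2 = 28.104000
base radius r_b = r_p·cos α = 28.104000·cos 24.841° = 25.503736
roll angle φ = 21.954° = 0.38316958 rad
x = r_b·(cos φ + φ·sin φ) = 27.307791
y = r_b·(sin φ − φ·cos φ) = 0.471266

x=27.307791 y=0.471266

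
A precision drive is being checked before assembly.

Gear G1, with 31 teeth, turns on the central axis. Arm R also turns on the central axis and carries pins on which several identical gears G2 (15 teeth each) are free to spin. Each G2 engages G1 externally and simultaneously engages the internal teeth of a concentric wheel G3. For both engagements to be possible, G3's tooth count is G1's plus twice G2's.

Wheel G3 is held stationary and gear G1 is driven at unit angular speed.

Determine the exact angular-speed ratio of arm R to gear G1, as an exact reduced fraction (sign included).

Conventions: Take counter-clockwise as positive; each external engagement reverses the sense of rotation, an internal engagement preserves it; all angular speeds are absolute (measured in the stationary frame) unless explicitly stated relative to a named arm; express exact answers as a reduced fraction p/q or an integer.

31/92

class = planetary set [G3 = 31+2·15 = 61; Willis about the carrier]
ring teeth: 31 + 2·15 = 61
31(ω_sun−ω_arm) = −61(ω_ring−ω_arm),  ω_ring = 0, ω_sun = 1
31(1−ω_arm) = −61(0−ω_arm)  ⇒  92·ω_arm = 31  ⇒  ω_arm = 31/92
ω_out/ω_in = 31/92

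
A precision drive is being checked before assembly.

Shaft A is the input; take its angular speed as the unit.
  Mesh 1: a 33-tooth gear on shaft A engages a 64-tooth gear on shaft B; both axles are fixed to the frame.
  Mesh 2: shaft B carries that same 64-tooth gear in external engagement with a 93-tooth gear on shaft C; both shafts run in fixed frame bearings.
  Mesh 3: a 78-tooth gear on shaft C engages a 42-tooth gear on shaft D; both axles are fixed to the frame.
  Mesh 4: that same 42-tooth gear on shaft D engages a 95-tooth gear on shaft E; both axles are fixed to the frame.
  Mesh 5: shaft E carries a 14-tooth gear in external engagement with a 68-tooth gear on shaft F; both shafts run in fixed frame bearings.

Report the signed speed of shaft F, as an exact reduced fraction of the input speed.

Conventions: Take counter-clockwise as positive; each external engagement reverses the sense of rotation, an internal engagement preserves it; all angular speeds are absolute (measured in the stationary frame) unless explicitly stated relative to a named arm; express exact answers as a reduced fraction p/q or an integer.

-3003/50065

5-mesh fixed-axis compound train (all bearings frame-fixed)
mesh 1 [33T→64T]: |ω|/ω_in = 1×33/64 = 33/64, sense flips to −
mesh 2 [64T→93T]: |ω|/ω_in = (33/64)×64/93 = 11/31, sense flips to +
mesh 3 [78T→42T]: |ω|/ω_in = (11/31)×78/42 = 143/217, sense flips to −
mesh 4 [42T→95T]: |ω|/ω_in = (143/217)×42/95 = 858/2945, sense flips to +
mesh 5 [14T→68T]: |ω|/ω_in = (858/2945)×14/68 = 3003/50065, sense flips to −
signed output speed (× input speed) = -3003/50065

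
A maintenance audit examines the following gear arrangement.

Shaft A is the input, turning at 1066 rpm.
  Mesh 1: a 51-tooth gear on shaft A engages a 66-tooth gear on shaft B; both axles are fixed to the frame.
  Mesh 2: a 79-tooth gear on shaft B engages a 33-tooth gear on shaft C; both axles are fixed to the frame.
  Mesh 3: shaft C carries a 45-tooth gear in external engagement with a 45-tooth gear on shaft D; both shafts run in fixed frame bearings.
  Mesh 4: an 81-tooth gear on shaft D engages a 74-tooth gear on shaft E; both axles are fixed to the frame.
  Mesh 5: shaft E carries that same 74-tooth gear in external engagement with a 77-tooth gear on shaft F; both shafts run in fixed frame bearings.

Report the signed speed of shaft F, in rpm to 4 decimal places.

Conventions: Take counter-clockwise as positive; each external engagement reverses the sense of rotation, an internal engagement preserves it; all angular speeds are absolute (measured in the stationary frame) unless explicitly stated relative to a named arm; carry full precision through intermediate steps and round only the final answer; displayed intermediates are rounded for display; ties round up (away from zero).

-2074.3923 rpm

class = fixed-axis compound train [5 meshes; 5 ratios multiply, 5 sense flips]
mesh 1 [51T→66T]: ω = 1066.0000×51/66 = 823.7273 rpm, sense flips to −
mesh 2 [79T→33T]: ω = 823.7273×79/33 = 1971.9532 rpm, sense flips to +
mesh 3 [45T→45T]: ω = 1971.9532×45/45 = 1971.9532 rpm, sense flips to −
mesh 4 [81T→74T]: ω = 1971.9532×81/74 = 2158.4893 rpm, sense flips to +
mesh 5 [74T→77T]: ω = 2158.4893×74/77 = 2074.3923 rpm, sense flips to −
signed output speed = -2074.3923 rpm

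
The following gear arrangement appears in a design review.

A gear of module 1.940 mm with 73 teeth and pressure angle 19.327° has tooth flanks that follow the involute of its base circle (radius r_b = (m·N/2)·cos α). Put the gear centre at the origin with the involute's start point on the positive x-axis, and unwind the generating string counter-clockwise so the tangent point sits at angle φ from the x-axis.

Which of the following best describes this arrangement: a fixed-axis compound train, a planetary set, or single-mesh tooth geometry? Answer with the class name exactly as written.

single-mesh tooth geometry

recognized (one wheel, involute flank): single-mesh tooth geometry, m = 1.940, N = 73
classification: single-mesh tooth geometry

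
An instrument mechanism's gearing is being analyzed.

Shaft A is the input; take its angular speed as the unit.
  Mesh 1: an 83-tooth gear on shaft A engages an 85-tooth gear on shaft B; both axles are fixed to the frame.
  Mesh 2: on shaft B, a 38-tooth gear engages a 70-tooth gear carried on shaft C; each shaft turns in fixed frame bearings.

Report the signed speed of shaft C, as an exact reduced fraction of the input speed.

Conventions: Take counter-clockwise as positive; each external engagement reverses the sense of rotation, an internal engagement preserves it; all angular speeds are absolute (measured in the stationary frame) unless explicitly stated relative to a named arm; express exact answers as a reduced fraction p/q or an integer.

1577/2975

2-mesh fixed-axis compound train (all bearings frame-fixed)
mesh 1 [83T→85T]: |ω|/ω_in = 1×83/85 = 83/85, sense flips to −
mesh 2 [38T→70T]: |ω|/ω_in = (83/85)×38/70 = 1577/2975, sense flips to +
signed output speed (× input speed) = 1577/2975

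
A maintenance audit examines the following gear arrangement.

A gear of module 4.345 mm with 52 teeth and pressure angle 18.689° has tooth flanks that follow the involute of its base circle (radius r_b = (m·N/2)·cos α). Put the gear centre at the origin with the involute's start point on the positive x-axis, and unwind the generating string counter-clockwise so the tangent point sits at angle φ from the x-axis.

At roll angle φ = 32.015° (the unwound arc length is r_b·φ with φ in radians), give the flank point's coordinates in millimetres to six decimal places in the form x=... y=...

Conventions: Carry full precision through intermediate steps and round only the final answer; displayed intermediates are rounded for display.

single-mesh involute tooth geometry (52T wheel at module 4.345)
pitch radius r_p = m·N/2 = 4.345·52/2 = 112.970000
base radius r_b = r_p·cos α = 112.970000·cos 18.689° = 107.013297
roll angle φ = 32.015° = 0.55876716 rad
x = r_b·(cos φ + φ·sin φ) = 122.437644
y = r_b·(sin φ − φ·cos φ) = 6.030988

x=122.437644 y=6.030988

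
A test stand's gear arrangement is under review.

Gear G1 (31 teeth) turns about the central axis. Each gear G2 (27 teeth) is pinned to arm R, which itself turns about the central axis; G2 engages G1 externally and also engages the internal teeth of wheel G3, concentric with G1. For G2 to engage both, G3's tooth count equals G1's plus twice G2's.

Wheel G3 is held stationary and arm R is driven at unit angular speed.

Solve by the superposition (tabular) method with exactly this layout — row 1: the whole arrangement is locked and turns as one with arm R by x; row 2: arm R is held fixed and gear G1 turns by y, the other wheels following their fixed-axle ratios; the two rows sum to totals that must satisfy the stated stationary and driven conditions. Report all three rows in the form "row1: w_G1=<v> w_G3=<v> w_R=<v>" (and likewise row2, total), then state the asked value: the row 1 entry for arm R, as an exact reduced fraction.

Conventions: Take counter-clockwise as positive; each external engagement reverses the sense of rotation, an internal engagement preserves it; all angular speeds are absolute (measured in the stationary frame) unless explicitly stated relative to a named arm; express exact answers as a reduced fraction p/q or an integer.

row1: w_G1=1 w_G3=1 w_R=1
row2: w_G1=85/31 w_G3=-1 w_R=0
total: w_G1=116/31 w_G3=0 w_R=1
asked value: 1

topology: planetary set — G1 31T / G2 27T / G3 85T, arm = carrier (Willis)
superposition row 1 [locked train]: every member turns x
superposition row 2 [arm held]: sun y, ring −(31/85)·y, arm 0
boundary: total ω_ring = x − (31/85)·y = 0 and total ω_arm = x = 1  ⇒  y = 85/31, x = 1
row 2 ring = −(31/85)·85/31 = -1
totals (row 1 + row 2): sun 1 + 85/31 = 116/31, ring 1 + (-1) = 0, arm 1 + 0 = 1
asked cell (row1, arm) = 1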